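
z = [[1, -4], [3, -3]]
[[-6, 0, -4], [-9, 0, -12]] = z @ [[-2, 0, -4], [1, 0, 0]]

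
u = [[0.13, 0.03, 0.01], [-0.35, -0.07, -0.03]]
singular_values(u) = [0.38, 0.0]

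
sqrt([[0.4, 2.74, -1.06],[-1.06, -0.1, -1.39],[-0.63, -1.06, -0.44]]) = [[1.05-0.67j, 1.70+0.29j, -0.28-1.59j],[(-0.82+0.53j), (0.61-0.23j), (-1.22+1.26j)],[-0.59+0.72j, (-0.61-0.31j), (-0.11+1.7j)]]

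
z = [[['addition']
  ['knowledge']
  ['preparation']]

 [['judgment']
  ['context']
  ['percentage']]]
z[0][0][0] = 'addition'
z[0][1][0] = 'knowledge'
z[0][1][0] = 'knowledge'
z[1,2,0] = 'percentage'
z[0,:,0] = ['addition', 'knowledge', 'preparation']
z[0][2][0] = 'preparation'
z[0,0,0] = 'addition'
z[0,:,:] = [['addition'], ['knowledge'], ['preparation']]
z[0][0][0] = 'addition'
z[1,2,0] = 'percentage'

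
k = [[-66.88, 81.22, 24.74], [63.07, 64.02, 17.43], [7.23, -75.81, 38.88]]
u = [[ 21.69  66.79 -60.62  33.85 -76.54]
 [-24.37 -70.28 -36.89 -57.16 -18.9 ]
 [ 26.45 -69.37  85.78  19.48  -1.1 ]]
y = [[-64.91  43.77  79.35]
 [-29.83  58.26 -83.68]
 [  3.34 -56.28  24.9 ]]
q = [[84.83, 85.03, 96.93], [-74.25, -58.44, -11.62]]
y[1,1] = 58.26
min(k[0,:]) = -66.88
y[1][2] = -83.68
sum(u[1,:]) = -207.60000000000002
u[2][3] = 19.48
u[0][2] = -60.62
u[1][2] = -36.89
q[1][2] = -11.62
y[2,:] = [3.34, -56.28, 24.9]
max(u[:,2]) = 85.78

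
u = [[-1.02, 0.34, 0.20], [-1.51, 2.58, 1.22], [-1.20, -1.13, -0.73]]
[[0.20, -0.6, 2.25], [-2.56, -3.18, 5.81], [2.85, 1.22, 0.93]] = u @ [[-0.74, 0.18, -1.83],[-0.58, -0.73, 1.34],[-1.79, -0.84, -0.34]]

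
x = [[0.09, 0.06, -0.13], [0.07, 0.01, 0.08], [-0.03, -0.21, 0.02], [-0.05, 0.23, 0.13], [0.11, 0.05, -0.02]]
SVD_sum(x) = [[0.00, 0.03, 0.01],  [0.00, 0.03, 0.01],  [-0.01, -0.19, -0.05],  [0.01, 0.25, 0.06],  [0.00, 0.05, 0.01]] + [[0.1, 0.03, -0.13], [-0.01, -0.0, 0.01], [-0.04, -0.01, 0.05], [-0.06, -0.02, 0.07], [0.06, 0.02, -0.07]] + [[-0.01,  0.0,  -0.01], [0.08,  -0.02,  0.06], [0.02,  -0.00,  0.02], [-0.00,  0.00,  -0.00], [0.05,  -0.01,  0.04]]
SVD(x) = [[0.09, 0.75, 0.14], [0.1, -0.07, -0.81], [-0.61, -0.32, -0.21], [0.77, -0.40, 0.02], [0.14, 0.42, -0.53]] @ diag([0.3285587313777145, 0.2221608451800057, 0.124071426623427]) @ [[0.03, 0.97, 0.25], [0.62, 0.18, -0.76], [-0.78, 0.18, -0.59]]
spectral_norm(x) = 0.33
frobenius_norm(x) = 0.42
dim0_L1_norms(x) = [0.35, 0.56, 0.38]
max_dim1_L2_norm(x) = 0.27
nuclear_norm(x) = 0.67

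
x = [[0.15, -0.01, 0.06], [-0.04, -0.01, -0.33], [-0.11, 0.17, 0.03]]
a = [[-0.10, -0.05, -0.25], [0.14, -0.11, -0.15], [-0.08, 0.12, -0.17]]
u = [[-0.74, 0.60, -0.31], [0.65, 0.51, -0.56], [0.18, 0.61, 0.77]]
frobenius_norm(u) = 1.73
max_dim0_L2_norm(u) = 1.0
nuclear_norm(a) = 0.67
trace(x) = 0.17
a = u @ x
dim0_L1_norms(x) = [0.3, 0.19, 0.42]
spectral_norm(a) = 0.34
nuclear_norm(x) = 0.67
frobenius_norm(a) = 0.42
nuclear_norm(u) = 3.00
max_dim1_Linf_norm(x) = 0.33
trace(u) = 0.54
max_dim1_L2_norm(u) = 1.0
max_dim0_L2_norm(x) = 0.34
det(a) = -0.01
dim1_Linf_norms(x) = [0.15, 0.33, 0.17]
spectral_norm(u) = 1.00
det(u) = -1.00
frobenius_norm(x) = 0.42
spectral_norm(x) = 0.34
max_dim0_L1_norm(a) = 0.57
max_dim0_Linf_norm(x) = 0.33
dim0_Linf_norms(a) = [0.14, 0.12, 0.25]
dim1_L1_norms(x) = [0.22, 0.38, 0.31]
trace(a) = -0.38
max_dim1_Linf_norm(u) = 0.77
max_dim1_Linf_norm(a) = 0.25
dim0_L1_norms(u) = [1.57, 1.72, 1.64]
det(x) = 0.01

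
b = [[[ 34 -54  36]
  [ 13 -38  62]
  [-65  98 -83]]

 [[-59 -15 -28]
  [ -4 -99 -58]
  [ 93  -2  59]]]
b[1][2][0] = 93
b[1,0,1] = -15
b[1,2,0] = 93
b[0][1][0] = 13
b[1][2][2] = 59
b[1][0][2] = -28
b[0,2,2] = -83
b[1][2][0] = 93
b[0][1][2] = 62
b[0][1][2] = 62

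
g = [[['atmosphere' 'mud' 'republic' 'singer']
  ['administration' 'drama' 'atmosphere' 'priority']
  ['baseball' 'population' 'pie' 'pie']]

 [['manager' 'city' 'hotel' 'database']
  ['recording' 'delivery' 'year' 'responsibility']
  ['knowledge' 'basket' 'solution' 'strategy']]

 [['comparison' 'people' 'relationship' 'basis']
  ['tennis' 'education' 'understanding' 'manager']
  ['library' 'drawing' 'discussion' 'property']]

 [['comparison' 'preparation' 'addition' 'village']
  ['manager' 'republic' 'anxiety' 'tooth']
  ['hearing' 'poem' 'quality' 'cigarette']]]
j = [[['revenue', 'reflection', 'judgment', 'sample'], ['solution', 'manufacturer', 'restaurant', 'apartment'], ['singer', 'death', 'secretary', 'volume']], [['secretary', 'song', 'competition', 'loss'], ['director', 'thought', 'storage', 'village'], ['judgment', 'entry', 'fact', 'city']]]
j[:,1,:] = [['solution', 'manufacturer', 'restaurant', 'apartment'], ['director', 'thought', 'storage', 'village']]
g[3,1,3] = 'tooth'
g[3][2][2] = 'quality'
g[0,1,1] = 'drama'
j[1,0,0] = 'secretary'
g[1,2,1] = 'basket'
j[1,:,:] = [['secretary', 'song', 'competition', 'loss'], ['director', 'thought', 'storage', 'village'], ['judgment', 'entry', 'fact', 'city']]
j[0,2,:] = ['singer', 'death', 'secretary', 'volume']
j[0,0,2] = 'judgment'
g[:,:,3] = [['singer', 'priority', 'pie'], ['database', 'responsibility', 'strategy'], ['basis', 'manager', 'property'], ['village', 'tooth', 'cigarette']]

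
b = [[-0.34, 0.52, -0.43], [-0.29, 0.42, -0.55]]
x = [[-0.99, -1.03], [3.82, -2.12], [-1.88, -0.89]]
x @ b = [[0.64, -0.95, 0.99],[-0.68, 1.10, -0.48],[0.9, -1.35, 1.30]]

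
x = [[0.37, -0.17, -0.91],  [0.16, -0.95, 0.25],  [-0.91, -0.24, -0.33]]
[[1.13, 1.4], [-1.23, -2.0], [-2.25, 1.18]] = x@[[2.29,-0.88],[1.52,1.39],[-0.59,-2.16]]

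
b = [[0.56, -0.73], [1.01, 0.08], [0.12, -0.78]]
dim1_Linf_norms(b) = [0.73, 1.01, 0.78]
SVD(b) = [[-0.69, 0.25],[-0.57, -0.76],[-0.45, 0.60]] @ diag([1.2966277463871239, 0.9025278318694933]) @ [[-0.78, 0.62], [-0.62, -0.78]]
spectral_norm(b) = 1.30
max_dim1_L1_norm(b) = 1.29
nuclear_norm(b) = 2.20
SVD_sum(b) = [[0.7, -0.55], [0.58, -0.46], [0.45, -0.36]] + [[-0.14, -0.18], [0.43, 0.54], [-0.33, -0.42]]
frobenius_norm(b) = 1.58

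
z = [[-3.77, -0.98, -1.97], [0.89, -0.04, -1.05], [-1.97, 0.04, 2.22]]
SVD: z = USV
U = [[-0.95, -0.33, -0.01],  [0.13, -0.40, 0.91],  [-0.30, 0.86, 0.42]]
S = [4.49, 3.1, 0.01]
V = [[0.95, 0.2, 0.24], [-0.26, 0.12, 0.96], [0.17, -0.97, 0.17]]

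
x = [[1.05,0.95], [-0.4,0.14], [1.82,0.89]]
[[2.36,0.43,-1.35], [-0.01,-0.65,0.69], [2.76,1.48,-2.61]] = x@[[0.65, 1.29, -1.61], [1.77, -0.97, 0.36]]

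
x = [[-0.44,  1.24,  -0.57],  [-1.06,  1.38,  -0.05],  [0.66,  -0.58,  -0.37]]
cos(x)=[[1.78, -0.80, -0.19],[0.55, 0.65, -0.28],[-0.06, -0.11, 1.11]]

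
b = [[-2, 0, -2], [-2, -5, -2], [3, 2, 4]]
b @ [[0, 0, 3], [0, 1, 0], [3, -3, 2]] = [[-6, 6, -10], [-6, 1, -10], [12, -10, 17]]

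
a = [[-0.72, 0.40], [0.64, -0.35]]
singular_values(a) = [1.1, 0.0]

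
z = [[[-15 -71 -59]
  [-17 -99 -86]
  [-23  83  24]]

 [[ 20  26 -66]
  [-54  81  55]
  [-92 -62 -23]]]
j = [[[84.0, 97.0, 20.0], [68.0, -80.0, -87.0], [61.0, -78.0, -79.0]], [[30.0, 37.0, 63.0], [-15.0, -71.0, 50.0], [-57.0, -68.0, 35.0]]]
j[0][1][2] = -87.0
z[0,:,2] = [-59, -86, 24]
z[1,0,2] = -66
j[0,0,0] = 84.0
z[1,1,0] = -54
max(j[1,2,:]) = 35.0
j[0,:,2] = [20.0, -87.0, -79.0]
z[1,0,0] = 20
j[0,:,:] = [[84.0, 97.0, 20.0], [68.0, -80.0, -87.0], [61.0, -78.0, -79.0]]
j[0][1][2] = -87.0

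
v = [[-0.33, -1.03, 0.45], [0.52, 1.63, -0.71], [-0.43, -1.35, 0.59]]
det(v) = -0.00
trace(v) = 1.89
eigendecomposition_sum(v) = [[-0.33, -1.03, 0.45],  [0.52, 1.63, -0.71],  [-0.43, -1.35, 0.59]] + [[-0.00, -0.00, 0.0],  [0.0, 0.00, -0.0],  [0.00, 0.0, -0.0]] + [[0.00, 0.00, 0.0], [0.0, 0.00, 0.00], [0.0, 0.0, 0.0]]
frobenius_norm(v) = 2.68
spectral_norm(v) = 2.68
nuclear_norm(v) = 2.68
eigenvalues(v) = [1.89, -0.0, 0.0]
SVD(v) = [[-0.44, -0.14, 0.89],[0.69, 0.58, 0.43],[-0.57, 0.8, -0.15]] @ diag([2.675667301417697, 0.001540688562953345, 0.0014554734257434328]) @ [[0.28, 0.88, -0.38],[0.54, 0.19, 0.82],[-0.79, 0.44, 0.42]]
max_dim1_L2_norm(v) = 1.85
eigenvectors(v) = [[-0.44, 0.95, 0.29], [0.69, -0.32, 0.3], [-0.57, -0.04, 0.91]]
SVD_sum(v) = [[-0.33, -1.03, 0.45], [0.52, 1.63, -0.71], [-0.43, -1.35, 0.59]] + [[-0.0, -0.00, -0.0], [0.00, 0.0, 0.00], [0.0, 0.00, 0.00]] + [[-0.0,0.00,0.00],  [-0.00,0.00,0.00],  [0.0,-0.00,-0.0]]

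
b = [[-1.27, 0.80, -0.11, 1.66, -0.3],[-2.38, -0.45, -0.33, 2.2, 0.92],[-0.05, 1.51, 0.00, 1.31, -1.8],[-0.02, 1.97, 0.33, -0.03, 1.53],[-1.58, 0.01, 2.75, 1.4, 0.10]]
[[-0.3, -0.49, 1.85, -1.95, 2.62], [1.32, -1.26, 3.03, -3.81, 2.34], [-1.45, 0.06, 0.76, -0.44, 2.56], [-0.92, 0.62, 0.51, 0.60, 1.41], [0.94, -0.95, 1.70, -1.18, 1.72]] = b@[[0.34, 0.16, -0.14, 0.44, -0.58], [-0.88, 0.33, 0.00, 0.39, 0.87], [0.21, -0.08, -0.02, 0.36, -0.05], [0.61, -0.34, 1.07, -1.04, 0.68], [0.5, -0.01, 0.36, -0.20, -0.18]]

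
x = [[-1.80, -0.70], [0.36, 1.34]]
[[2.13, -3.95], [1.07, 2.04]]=x @[[-1.67, 1.79],  [1.25, 1.04]]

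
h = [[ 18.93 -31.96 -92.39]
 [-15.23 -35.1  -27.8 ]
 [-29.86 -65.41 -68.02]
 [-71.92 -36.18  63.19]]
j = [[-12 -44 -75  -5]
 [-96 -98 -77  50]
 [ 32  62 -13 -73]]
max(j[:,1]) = 62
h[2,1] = -65.41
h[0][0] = 18.93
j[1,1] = -98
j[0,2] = -75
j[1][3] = 50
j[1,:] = [-96, -98, -77, 50]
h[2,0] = -29.86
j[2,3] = -73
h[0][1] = -31.96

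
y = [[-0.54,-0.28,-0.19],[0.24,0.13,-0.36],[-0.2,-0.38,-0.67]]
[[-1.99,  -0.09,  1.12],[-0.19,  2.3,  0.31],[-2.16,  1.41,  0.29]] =y @ [[2.89, -1.01, -3.67], [-0.09, 5.67, 4.27], [2.41, -5.02, -1.76]]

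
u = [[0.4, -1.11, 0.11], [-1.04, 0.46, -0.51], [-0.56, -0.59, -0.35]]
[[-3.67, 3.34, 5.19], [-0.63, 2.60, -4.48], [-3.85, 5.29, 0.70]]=u@ [[2.91, -2.61, 3.55], [4.27, -4.31, -3.56], [-0.85, -3.66, -1.67]]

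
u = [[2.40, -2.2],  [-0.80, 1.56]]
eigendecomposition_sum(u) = [[2.19, -2.67],[-0.97, 1.18]] + [[0.21, 0.47], [0.17, 0.38]]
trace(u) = 3.96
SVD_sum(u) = [[2.22, -2.37], [-1.15, 1.23]] + [[0.18, 0.17], [0.35, 0.33]]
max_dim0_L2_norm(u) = 2.7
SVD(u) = [[-0.89,0.46],  [0.46,0.89]] @ diag([3.6577858342254026, 0.5424046376460817]) @ [[-0.68, 0.73], [0.73, 0.68]]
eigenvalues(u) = [3.37, 0.59]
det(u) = 1.98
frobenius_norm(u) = 3.70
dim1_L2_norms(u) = [3.26, 1.75]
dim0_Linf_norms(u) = [2.4, 2.2]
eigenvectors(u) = [[0.91, 0.77], [-0.40, 0.64]]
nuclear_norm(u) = 4.20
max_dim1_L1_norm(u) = 4.6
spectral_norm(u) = 3.66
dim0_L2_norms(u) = [2.53, 2.7]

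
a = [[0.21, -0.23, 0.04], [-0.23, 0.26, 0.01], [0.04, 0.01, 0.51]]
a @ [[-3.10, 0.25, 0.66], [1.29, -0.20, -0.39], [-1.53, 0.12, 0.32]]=[[-1.01, 0.10, 0.24], [1.03, -0.11, -0.25], [-0.89, 0.07, 0.19]]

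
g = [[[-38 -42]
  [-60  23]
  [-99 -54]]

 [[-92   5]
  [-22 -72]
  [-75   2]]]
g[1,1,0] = -22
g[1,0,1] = 5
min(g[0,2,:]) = -99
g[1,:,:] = [[-92, 5], [-22, -72], [-75, 2]]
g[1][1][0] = -22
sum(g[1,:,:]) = -254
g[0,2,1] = -54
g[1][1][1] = -72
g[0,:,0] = [-38, -60, -99]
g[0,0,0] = -38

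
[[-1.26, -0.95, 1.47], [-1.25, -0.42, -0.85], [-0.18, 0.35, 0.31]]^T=[[-1.26, -1.25, -0.18],[-0.95, -0.42, 0.35],[1.47, -0.85, 0.31]]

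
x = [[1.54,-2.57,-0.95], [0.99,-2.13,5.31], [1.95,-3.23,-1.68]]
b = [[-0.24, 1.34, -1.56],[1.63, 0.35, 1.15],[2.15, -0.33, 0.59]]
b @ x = [[-2.08, 2.8, 9.96], [5.10, -8.65, -1.62], [4.13, -6.73, -4.79]]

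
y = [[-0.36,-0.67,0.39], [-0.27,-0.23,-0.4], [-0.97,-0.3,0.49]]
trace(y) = -0.10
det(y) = -0.32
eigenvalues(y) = [(0.34+0.54j), (0.34-0.54j), (-0.78+0j)]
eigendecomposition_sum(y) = [[(-0.03+0.26j),  (-0.15-0.08j),  (0.21-0.14j)], [0.05-0.21j,  0.12+0.08j,  -0.18+0.10j], [-0.33+0.06j,  (0.05-0.22j),  (0.26+0.2j)]] + [[(-0.03-0.26j), (-0.15+0.08j), (0.21+0.14j)], [(0.05+0.21j), 0.12-0.08j, (-0.18-0.1j)], [-0.33-0.06j, (0.05+0.22j), 0.26-0.20j]] + [[(-0.29-0j), -0.37+0.00j, (-0.03+0j)],[-0.37-0.00j, (-0.46+0j), -0.03+0.00j],[(-0.31-0j), -0.39+0.00j, (-0.03+0j)]]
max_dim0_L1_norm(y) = 1.6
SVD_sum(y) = [[-0.58, -0.37, 0.33], [-0.11, -0.07, 0.06], [-0.83, -0.53, 0.47]] + [[0.01, 0.01, 0.02], [-0.16, -0.16, -0.46], [0.02, 0.02, 0.04]] + [[0.22,-0.31,0.04],[-0.00,0.0,-0.00],[-0.15,0.21,-0.03]]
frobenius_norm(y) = 1.51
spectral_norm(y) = 1.34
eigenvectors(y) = [[0.16-0.52j, (0.16+0.52j), -0.52+0.00j], [-0.18+0.41j, (-0.18-0.41j), (-0.65+0j)], [(0.71+0j), (0.71-0j), (-0.55+0j)]]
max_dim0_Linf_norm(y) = 0.97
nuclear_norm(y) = 2.32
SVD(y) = [[-0.57, -0.05, 0.82], [-0.11, 0.99, -0.01], [-0.81, -0.1, -0.57]] @ diag([1.3445193823517754, 0.5175761191847402, 0.4601984260404035]) @ [[0.76, 0.48, -0.43], [-0.3, -0.32, -0.9], [0.57, -0.81, 0.1]]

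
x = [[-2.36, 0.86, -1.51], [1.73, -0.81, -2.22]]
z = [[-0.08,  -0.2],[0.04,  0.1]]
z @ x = [[-0.16, 0.09, 0.56],  [0.08, -0.05, -0.28]]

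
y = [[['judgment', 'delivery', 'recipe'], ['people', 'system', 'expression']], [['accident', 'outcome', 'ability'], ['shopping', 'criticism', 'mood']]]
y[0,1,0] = 'people'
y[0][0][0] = 'judgment'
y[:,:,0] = [['judgment', 'people'], ['accident', 'shopping']]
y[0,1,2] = 'expression'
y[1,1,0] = 'shopping'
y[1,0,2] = 'ability'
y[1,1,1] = 'criticism'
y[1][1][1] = 'criticism'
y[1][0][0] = 'accident'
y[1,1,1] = 'criticism'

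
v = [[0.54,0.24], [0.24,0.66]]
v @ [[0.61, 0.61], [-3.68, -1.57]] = [[-0.55,-0.05], [-2.28,-0.89]]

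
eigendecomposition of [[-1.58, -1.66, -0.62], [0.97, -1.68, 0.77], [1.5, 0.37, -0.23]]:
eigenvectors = [[(0.67+0j),0.67-0.00j,(-0.61+0j)], [(-0.12-0.34j),-0.12+0.34j,-0.29+0.00j], [-0.38-0.53j,(-0.38+0.53j),(0.74+0j)]]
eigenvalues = [(-0.94+1.32j), (-0.94-1.32j), (-1.61+0j)]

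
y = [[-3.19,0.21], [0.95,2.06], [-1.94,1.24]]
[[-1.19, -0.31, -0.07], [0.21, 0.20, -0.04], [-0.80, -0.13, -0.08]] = y@[[0.37, 0.1, 0.02], [-0.07, 0.05, -0.03]]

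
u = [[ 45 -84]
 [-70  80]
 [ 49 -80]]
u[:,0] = [45, -70, 49]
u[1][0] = -70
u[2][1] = -80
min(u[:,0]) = -70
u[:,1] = [-84, 80, -80]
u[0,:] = [45, -84]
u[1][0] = -70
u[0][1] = -84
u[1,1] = 80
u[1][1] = 80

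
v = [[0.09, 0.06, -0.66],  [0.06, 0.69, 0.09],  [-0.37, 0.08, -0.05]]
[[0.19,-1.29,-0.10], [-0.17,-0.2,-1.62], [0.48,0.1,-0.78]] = v @ [[-1.24,  -0.61,  1.55], [-0.08,  -0.47,  -2.50], [-0.46,  1.83,  0.14]]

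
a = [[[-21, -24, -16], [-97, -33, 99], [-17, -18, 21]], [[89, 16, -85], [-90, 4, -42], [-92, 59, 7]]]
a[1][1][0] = -90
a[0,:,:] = [[-21, -24, -16], [-97, -33, 99], [-17, -18, 21]]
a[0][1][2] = 99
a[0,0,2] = -16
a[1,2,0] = -92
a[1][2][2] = 7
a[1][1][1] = 4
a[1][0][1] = 16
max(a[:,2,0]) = -17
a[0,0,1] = -24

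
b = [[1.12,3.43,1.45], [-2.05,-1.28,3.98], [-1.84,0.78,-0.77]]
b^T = [[1.12, -2.05, -1.84], [3.43, -1.28, 0.78], [1.45, 3.98, -0.77]]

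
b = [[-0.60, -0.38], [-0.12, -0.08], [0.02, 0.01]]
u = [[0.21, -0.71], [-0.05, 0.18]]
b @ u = [[-0.11, 0.36], [-0.02, 0.07], [0.00, -0.01]]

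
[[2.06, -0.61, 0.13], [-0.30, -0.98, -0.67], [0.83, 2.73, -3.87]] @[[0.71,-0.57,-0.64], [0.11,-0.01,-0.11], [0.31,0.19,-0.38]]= [[1.44, -1.14, -1.30], [-0.53, 0.05, 0.55], [-0.31, -1.24, 0.64]]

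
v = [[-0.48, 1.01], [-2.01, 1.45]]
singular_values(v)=[2.67, 0.5]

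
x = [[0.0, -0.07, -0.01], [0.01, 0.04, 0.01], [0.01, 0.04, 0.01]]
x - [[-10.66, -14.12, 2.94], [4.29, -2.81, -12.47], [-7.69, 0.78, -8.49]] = [[10.66, 14.05, -2.95],[-4.28, 2.85, 12.48],[7.70, -0.74, 8.50]]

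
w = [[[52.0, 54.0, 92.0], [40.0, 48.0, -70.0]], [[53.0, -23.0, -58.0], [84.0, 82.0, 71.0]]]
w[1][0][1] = -23.0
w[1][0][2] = -58.0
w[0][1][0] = 40.0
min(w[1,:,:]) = -58.0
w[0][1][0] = 40.0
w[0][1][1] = 48.0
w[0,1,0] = 40.0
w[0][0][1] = 54.0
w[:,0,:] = [[52.0, 54.0, 92.0], [53.0, -23.0, -58.0]]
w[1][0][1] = -23.0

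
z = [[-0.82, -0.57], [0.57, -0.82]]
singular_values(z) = [1.0, 1.0]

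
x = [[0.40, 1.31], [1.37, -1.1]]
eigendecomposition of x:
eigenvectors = [[0.86, -0.5], [0.51, 0.87]]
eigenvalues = [1.19, -1.89]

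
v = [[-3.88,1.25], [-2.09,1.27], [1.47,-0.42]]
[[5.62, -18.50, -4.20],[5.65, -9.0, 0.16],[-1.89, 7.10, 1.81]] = v@[[-0.03, 5.29, 2.39], [4.4, 1.62, 4.06]]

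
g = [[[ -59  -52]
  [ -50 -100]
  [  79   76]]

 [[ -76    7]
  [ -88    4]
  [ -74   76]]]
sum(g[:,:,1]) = 11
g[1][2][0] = -74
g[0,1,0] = -50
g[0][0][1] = -52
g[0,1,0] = -50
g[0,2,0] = 79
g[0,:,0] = [-59, -50, 79]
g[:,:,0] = [[-59, -50, 79], [-76, -88, -74]]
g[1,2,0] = -74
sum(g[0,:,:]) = -106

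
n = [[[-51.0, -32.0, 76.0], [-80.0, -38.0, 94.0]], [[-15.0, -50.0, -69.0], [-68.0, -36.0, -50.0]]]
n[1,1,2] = -50.0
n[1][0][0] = -15.0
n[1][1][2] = -50.0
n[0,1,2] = 94.0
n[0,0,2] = 76.0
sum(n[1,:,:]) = -288.0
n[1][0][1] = -50.0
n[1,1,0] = -68.0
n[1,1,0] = -68.0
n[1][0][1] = -50.0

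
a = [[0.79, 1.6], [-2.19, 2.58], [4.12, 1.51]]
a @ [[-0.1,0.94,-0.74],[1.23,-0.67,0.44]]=[[1.89, -0.33, 0.12], [3.39, -3.79, 2.76], [1.45, 2.86, -2.38]]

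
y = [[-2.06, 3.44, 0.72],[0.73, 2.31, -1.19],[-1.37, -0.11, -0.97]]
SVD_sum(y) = [[-1.52, 3.67, 0.06], [-0.70, 1.7, 0.03], [-0.16, 0.38, 0.01]] + [[-0.68, -0.29, 0.35], [1.60, 0.68, -0.84], [-0.63, -0.27, 0.33]] + [[0.14, 0.05, 0.31], [-0.17, -0.06, -0.38], [-0.59, -0.22, -1.3]]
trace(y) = -0.72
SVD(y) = [[-0.90,  0.37,  -0.22],[-0.42,  -0.87,  0.27],[-0.09,  0.34,  0.94]] @ diag([4.399465388815264, 2.229003768070479, 1.5449422301640174]) @ [[0.38,-0.92,-0.01],[-0.83,-0.35,0.43],[-0.41,-0.15,-0.9]]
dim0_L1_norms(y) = [4.16, 5.86, 2.88]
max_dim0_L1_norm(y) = 5.86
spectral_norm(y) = 4.40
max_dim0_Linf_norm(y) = 3.44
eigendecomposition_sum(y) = [[(-1.2-0.07j),0.90+0.34j,(0.57+1.21j)], [0.09-0.22j,-0.13+0.15j,(-0.27+0.02j)], [(-0.62-0.91j),(0.26+0.85j),(-0.57+1.09j)]] + [[(-1.2+0.07j), 0.90-0.34j, (0.57-1.21j)], [0.09+0.22j, (-0.13-0.15j), (-0.27-0.02j)], [(-0.62+0.91j), 0.26-0.85j, -0.57-1.09j]] + [[(0.34+0j), (1.63-0j), -0.42-0.00j],[(0.54+0j), (2.56-0j), -0.66-0.00j],[-0.13-0.00j, (-0.62+0j), (0.16+0j)]]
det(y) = 15.15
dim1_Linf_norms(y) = [3.44, 2.31, 1.37]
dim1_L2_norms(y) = [4.07, 2.7, 1.68]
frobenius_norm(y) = 5.17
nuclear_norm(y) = 8.17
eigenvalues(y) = [(-1.89+1.17j), (-1.89-1.17j), (3.06+0j)]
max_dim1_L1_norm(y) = 6.22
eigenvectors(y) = [[(-0.73+0j), -0.73-0.00j, (0.53+0j)], [(0.05-0.14j), (0.05+0.14j), (0.83+0j)], [(-0.41-0.53j), -0.41+0.53j, (-0.2+0j)]]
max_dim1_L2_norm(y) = 4.07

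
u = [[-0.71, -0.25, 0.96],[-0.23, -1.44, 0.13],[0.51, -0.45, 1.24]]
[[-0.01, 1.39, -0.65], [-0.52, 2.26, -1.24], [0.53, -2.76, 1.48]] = u@ [[0.41, -3.29, 1.69], [0.33, -1.16, 0.66], [0.38, -1.29, 0.74]]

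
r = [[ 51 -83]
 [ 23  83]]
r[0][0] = 51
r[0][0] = 51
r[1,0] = 23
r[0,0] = 51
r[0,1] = -83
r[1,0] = 23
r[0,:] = [51, -83]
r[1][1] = 83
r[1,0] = 23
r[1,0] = 23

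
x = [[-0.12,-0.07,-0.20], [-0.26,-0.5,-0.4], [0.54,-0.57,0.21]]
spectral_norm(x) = 0.82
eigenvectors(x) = [[(-0.42+0.18j), (-0.42-0.18j), 0.23+0.00j], [-0.33-0.01j, -0.33+0.01j, 0.89+0.00j], [(0.83+0j), 0.83-0.00j, (0.4+0j)]]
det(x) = -0.03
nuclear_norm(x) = 1.60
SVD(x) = [[-0.04, -0.33, 0.94],[0.26, -0.92, -0.31],[0.97, 0.23, 0.12]] @ diag([0.8244982012759359, 0.7174300243233273, 0.05474373290319394]) @ [[0.56, -0.82, 0.13],[0.56, 0.49, 0.67],[0.61, 0.3, -0.73]]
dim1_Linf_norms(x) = [0.2, 0.5, 0.57]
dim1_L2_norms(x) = [0.24, 0.69, 0.81]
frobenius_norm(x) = 1.09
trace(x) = -0.41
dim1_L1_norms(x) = [0.39, 1.16, 1.32]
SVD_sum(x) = [[-0.02, 0.03, -0.00],[0.12, -0.17, 0.03],[0.44, -0.65, 0.1]] + [[-0.13, -0.11, -0.16],[-0.37, -0.32, -0.44],[0.09, 0.08, 0.11]] + [[0.03,  0.02,  -0.04], [-0.01,  -0.01,  0.01], [0.0,  0.0,  -0.00]]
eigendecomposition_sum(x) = [[(-0.06+0.25j), 0.04-0.10j, -0.07+0.08j], [-0.12+0.15j, (0.06-0.05j), (-0.07+0.03j)], [0.28-0.38j, -0.15+0.13j, 0.16-0.08j]] + [[(-0.06-0.25j), 0.04+0.10j, -0.07-0.08j],[(-0.12-0.15j), (0.06+0.05j), -0.07-0.03j],[0.28+0.38j, -0.15-0.13j, 0.16+0.08j]] + [[(-0.01-0j), -0.16+0.00j, (-0.07-0j)], [-0.03-0.00j, (-0.62+0j), -0.27-0.00j], [(-0.01-0j), -0.28+0.00j, -0.12-0.00j]]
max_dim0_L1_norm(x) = 1.14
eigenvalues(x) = [(0.17+0.12j), (0.17-0.12j), (-0.75+0j)]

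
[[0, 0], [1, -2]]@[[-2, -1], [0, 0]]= [[0, 0], [-2, -1]]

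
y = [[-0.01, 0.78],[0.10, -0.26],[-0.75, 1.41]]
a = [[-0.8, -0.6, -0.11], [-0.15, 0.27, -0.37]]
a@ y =[[0.03,-0.62], [0.31,-0.71]]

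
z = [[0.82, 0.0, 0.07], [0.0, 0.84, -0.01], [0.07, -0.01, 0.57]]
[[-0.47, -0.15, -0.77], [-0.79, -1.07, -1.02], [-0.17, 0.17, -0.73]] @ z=[[-0.44, -0.12, -0.47], [-0.72, -0.89, -0.63], [-0.19, 0.15, -0.43]]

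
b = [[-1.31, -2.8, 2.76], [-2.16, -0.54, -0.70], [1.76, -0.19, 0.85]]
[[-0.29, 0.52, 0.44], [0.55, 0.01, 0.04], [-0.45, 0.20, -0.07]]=b@ [[-0.13, 0.14, -0.15], [-0.12, -0.39, 0.18], [-0.29, -0.14, 0.27]]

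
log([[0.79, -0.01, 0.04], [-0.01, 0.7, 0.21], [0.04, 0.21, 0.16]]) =[[-0.24, -0.04, 0.12], [-0.04, -0.49, 0.67], [0.12, 0.67, -2.22]]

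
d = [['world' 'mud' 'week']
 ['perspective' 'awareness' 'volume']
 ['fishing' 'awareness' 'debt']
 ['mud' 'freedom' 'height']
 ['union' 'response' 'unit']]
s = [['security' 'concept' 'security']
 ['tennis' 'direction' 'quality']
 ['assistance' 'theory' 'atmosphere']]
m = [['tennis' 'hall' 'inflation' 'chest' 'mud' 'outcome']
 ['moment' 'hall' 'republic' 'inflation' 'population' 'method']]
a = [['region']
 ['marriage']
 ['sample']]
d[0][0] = 'world'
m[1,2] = 'republic'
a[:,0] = ['region', 'marriage', 'sample']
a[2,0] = 'sample'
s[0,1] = 'concept'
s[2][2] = 'atmosphere'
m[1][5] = 'method'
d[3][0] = 'mud'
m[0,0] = 'tennis'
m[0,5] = 'outcome'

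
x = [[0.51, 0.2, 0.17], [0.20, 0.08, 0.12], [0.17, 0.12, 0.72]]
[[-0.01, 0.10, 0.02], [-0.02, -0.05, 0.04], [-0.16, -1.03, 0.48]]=x @ [[0.30, 0.38, -0.78], [-0.67, 0.98, 1.59], [-0.18, -1.68, 0.59]]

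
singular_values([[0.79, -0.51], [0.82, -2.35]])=[2.6, 0.55]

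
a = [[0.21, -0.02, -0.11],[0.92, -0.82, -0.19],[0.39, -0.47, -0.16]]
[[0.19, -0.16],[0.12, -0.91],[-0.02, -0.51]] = a@[[0.77, -0.36],[0.81, 0.54],[-0.40, 0.71]]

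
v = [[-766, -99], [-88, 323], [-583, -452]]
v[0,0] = -766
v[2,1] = -452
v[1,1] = 323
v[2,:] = [-583, -452]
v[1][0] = -88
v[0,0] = -766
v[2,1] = -452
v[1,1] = 323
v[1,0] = -88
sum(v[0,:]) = -865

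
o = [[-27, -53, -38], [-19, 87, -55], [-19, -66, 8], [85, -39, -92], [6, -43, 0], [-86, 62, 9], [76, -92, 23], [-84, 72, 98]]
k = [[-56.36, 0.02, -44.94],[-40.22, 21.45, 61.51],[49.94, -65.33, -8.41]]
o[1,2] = -55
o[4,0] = 6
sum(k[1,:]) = 42.739999999999995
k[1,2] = 61.51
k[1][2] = 61.51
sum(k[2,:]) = -23.8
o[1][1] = 87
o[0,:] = [-27, -53, -38]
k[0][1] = 0.02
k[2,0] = 49.94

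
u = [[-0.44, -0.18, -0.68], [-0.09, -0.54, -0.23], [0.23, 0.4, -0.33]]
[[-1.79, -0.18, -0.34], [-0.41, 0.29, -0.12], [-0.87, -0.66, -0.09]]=u@[[0.41, -0.42, 0.14], [-0.37, -0.78, 0.03], [2.47, 0.75, 0.40]]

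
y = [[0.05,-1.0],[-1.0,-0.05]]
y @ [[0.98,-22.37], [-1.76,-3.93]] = [[1.81,2.81], [-0.89,22.57]]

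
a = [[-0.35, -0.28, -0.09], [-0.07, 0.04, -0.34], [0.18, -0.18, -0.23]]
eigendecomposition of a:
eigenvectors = [[-0.33+0.00j,  -0.77+0.00j,  -0.77-0.00j], [(0.84+0j),  -0.16+0.33j,  (-0.16-0.33j)], [(-0.44+0j),  (0.13+0.5j),  0.13-0.50j]]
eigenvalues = [(0.25+0j), (-0.39+0.18j), (-0.39-0.18j)]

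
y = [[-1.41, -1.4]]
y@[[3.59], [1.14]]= [[-6.66]]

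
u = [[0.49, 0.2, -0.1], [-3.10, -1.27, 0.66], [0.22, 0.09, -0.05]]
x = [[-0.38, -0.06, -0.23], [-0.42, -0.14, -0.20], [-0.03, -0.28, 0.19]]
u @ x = [[-0.27, -0.03, -0.17], [1.69, 0.18, 1.09], [-0.12, -0.01, -0.08]]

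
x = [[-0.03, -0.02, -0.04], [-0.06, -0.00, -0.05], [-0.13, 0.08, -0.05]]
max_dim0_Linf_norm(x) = 0.13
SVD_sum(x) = [[-0.03, 0.01, -0.01],[-0.06, 0.03, -0.03],[-0.13, 0.06, -0.06]] + [[-0.00, -0.03, -0.03], [-0.00, -0.03, -0.02], [0.00, 0.02, 0.01]] + [[0.00, 0.0, -0.00],  [-0.0, -0.00, 0.0],  [0.00, 0.00, -0.0]]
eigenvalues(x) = [-0.09, 0.01, -0.0]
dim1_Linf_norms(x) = [0.04, 0.06, 0.13]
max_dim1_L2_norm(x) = 0.16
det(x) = 0.00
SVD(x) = [[-0.19, -0.71, -0.68], [-0.4, -0.58, 0.71], [-0.9, 0.40, -0.17]] @ diag([0.17678359999879645, 0.05956108371048226, 0.00018994393504152355]) @ [[0.83,-0.39,0.41], [0.06,0.78,0.62], [-0.56,-0.49,0.67]]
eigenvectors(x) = [[-0.56, -0.56, -0.56], [-0.66, -0.33, -0.52], [-0.51, 0.75, 0.65]]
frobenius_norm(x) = 0.19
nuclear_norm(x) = 0.24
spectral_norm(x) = 0.18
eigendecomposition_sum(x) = [[-0.08, 0.02, -0.05], [-0.09, 0.03, -0.05], [-0.07, 0.02, -0.04]] + [[0.04, -0.04, 0.00], [0.02, -0.02, 0.0], [-0.05, 0.05, -0.01]] + [[0.01, -0.01, 0.00],[0.01, -0.01, 0.00],[-0.01, 0.01, -0.00]]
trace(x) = -0.08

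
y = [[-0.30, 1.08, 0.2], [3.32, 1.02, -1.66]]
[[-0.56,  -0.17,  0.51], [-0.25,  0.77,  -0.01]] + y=[[-0.86, 0.91, 0.71],[3.07, 1.79, -1.67]]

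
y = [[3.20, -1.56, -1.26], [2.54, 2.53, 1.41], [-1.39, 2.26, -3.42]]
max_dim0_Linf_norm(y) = 3.42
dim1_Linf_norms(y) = [3.2, 2.54, 3.42]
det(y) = -60.04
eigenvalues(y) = [(3.23+1.99j), (3.23-1.99j), (-4.16+0j)]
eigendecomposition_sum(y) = [[1.66+0.81j, (-0.84+1.47j), (-0.41+0.28j)], [(1.13-1.6j), (1.4+1.13j), 0.22+0.48j], [(-0.16-0.67j), (0.62-0.11j), 0.18+0.05j]] + [[1.66-0.81j,-0.84-1.47j,(-0.41-0.28j)], [(1.13+1.6j),1.40-1.13j,0.22-0.48j], [-0.16+0.67j,(0.62+0.11j),(0.18-0.05j)]] + [[-0.12+0.00j,0.12-0.00j,(-0.44-0j)],[(0.27-0j),-0.26+0.00j,0.96+0.00j],[-1.07+0.00j,1.03-0.00j,-3.77-0.00j]]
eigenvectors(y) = [[-0.11-0.66j, -0.11+0.66j, (0.11+0j)], [(-0.71+0j), -0.71-0.00j, -0.25+0.00j], [(-0.16+0.19j), (-0.16-0.19j), (0.96+0j)]]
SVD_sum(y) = [[1.73, -0.67, 1.25], [1.54, -0.6, 1.11], [-2.83, 1.1, -2.05]] + [[0.4, 0.62, -0.22], [1.54, 2.38, -0.85], [1.08, 1.67, -0.59]] + [[1.07, -1.51, -2.29], [-0.53, 0.75, 1.14], [0.36, -0.51, -0.78]]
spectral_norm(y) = 4.73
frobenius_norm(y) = 6.92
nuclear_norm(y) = 11.86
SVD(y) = [[-0.47, 0.21, -0.86],  [-0.42, 0.80, 0.43],  [0.77, 0.56, -0.29]] @ diag([4.733111215123061, 3.6903875871684897, 3.4375278445052655]) @ [[-0.77, 0.30, -0.56], [0.52, 0.80, -0.29], [-0.36, 0.51, 0.78]]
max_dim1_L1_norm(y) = 7.07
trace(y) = 2.31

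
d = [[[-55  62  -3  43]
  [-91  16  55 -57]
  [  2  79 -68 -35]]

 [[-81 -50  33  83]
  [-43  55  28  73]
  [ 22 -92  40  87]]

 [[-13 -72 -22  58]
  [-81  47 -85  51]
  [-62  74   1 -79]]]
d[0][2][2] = -68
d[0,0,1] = 62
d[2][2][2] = 1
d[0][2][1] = 79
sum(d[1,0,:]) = -15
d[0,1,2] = 55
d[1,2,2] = 40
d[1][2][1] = -92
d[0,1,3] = -57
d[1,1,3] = 73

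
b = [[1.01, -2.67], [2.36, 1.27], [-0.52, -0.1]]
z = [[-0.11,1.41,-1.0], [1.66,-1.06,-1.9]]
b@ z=[[-4.54,  4.25,  4.06], [1.85,  1.98,  -4.77], [-0.11,  -0.63,  0.71]]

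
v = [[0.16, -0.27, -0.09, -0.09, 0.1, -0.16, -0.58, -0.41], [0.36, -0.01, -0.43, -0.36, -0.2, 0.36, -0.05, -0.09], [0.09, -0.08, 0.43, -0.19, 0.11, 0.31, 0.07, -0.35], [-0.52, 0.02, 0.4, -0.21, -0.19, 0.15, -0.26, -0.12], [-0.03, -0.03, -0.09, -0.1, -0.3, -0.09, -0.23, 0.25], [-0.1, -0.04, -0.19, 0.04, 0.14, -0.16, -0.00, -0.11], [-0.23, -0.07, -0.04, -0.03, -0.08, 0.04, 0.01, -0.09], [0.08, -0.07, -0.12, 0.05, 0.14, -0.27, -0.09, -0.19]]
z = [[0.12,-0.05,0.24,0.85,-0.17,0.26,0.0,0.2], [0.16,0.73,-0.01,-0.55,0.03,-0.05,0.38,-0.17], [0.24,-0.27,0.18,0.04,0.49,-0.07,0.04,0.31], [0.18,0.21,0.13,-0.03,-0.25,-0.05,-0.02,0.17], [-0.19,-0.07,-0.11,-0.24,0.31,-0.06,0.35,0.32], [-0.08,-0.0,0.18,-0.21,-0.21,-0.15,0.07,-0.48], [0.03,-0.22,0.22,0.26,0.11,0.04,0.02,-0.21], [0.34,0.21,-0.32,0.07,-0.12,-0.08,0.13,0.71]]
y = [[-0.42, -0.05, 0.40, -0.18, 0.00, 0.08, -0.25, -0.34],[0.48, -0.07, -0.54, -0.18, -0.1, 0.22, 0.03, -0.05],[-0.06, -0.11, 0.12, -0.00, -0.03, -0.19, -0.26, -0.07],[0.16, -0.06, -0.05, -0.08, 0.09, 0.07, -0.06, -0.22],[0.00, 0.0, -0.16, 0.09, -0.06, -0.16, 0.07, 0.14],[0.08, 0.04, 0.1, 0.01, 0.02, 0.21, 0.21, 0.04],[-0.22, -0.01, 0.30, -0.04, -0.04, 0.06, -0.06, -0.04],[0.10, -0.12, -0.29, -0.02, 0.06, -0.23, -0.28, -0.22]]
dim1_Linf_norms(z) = [0.85, 0.73, 0.49, 0.25, 0.35, 0.48, 0.26, 0.71]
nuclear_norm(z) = 4.86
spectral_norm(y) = 1.08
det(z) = -0.00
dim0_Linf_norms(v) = [0.52, 0.27, 0.43, 0.36, 0.3, 0.36, 0.58, 0.41]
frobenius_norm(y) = 1.43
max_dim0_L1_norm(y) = 1.96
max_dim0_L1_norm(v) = 1.79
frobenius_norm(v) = 1.72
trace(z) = 1.89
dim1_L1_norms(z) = [1.89, 2.08, 1.64, 1.04, 1.65, 1.38, 1.11, 1.98]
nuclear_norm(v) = 3.95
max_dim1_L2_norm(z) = 1.02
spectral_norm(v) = 0.94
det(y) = -0.00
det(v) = 0.00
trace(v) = -0.27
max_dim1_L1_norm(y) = 1.72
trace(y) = -0.58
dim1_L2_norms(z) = [0.97, 1.02, 0.71, 0.43, 0.66, 0.62, 0.47, 0.9]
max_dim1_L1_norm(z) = 2.08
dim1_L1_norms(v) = [1.86, 1.86, 1.63, 1.87, 1.12, 0.78, 0.59, 1.01]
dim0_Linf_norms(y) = [0.48, 0.12, 0.54, 0.18, 0.1, 0.23, 0.28, 0.34]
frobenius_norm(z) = 2.13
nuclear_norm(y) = 2.81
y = z @ v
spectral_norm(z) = 1.33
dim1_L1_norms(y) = [1.72, 1.67, 0.84, 0.79, 0.68, 0.71, 0.77, 1.32]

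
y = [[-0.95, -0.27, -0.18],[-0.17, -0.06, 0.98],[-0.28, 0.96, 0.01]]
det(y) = 1.00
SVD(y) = [[-0.90, -0.42, -0.12],[-0.06, -0.15, 0.99],[-0.44, 0.89, 0.11]] @ diag([1.0051504235415207, 0.9988764892467278, 0.9963525406624065]) @ [[0.98, -0.17, 0.1], [0.18, 0.98, -0.06], [-0.08, 0.08, 0.99]]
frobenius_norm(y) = 1.73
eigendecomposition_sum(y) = [[(0.03+0j), (-0.11+0j), (-0.11+0j)], [-0.11-0.00j, 0.47-0.00j, (0.48-0j)], [-0.11-0.00j, (0.49-0j), 0.50-0.00j]] + [[-0.49+0.01j,  (-0.08-0.35j),  -0.03+0.34j], [-0.03+0.36j,  (-0.26+0.03j),  0.25+0.05j], [(-0.08-0.35j),  (0.24-0.11j),  -0.25+0.03j]] + [[(-0.49-0.01j), -0.08+0.35j, -0.03-0.34j], [(-0.03-0.36j), (-0.26-0.03j), (0.25-0.05j)], [(-0.08+0.35j), 0.24+0.11j, -0.25-0.03j]]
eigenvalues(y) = [(1+0j), (-1+0.07j), (-1-0.07j)]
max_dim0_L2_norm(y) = 1.0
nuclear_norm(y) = 3.00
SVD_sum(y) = [[-0.88, 0.16, -0.09], [-0.06, 0.01, -0.01], [-0.43, 0.08, -0.04]] + [[-0.08, -0.42, 0.03],[-0.03, -0.15, 0.01],[0.16, 0.88, -0.06]] + [[0.01, -0.01, -0.12], [-0.08, 0.08, 0.98], [-0.01, 0.01, 0.11]]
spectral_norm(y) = 1.01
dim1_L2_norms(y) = [1.0, 1.0, 1.0]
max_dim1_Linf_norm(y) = 0.98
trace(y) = -1.00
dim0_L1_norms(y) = [1.4, 1.29, 1.17]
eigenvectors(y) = [[(-0.16+0j), 0.69+0.00j, 0.69-0.00j], [(0.68+0j), (0.06-0.51j), 0.06+0.51j], [(0.71+0j), (0.1+0.5j), (0.1-0.5j)]]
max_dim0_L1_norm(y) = 1.4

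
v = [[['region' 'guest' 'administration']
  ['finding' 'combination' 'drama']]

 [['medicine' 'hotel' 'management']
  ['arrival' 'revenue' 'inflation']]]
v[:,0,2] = ['administration', 'management']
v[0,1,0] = 'finding'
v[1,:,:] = [['medicine', 'hotel', 'management'], ['arrival', 'revenue', 'inflation']]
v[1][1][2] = 'inflation'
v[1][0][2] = 'management'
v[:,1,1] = ['combination', 'revenue']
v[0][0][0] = 'region'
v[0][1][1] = 'combination'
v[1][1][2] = 'inflation'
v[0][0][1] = 'guest'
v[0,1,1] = 'combination'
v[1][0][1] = 'hotel'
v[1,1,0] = 'arrival'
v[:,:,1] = [['guest', 'combination'], ['hotel', 'revenue']]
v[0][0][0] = 'region'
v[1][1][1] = 'revenue'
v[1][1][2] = 'inflation'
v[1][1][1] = 'revenue'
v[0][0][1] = 'guest'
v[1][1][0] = 'arrival'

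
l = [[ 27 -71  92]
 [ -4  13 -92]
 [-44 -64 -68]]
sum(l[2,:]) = -176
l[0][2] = 92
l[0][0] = 27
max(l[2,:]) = -44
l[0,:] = [27, -71, 92]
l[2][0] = -44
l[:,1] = [-71, 13, -64]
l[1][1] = 13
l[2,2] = -68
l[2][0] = -44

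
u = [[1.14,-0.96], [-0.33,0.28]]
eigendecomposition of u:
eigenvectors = [[0.96,0.64], [-0.28,0.76]]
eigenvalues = [1.42, 0.0]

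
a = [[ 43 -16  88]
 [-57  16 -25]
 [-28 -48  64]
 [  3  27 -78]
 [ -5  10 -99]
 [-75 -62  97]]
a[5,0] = -75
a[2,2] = 64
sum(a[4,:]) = -94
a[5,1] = -62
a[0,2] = 88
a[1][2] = -25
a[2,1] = -48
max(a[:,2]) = 97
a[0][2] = 88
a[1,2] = -25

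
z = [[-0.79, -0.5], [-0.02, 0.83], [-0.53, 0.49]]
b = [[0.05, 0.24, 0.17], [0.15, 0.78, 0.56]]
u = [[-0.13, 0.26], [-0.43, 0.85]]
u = b @ z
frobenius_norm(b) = 1.02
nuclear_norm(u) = 1.00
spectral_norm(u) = 1.00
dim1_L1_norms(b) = [0.46, 1.49]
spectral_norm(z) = 1.11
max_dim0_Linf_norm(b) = 0.78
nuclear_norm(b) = 1.02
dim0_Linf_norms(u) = [0.43, 0.85]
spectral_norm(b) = 1.02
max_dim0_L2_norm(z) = 1.09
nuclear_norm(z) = 2.03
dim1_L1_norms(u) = [0.39, 1.28]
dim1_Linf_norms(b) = [0.24, 0.78]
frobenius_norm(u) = 1.00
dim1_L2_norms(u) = [0.29, 0.95]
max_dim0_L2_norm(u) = 0.89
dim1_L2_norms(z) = [0.93, 0.83, 0.72]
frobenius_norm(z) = 1.44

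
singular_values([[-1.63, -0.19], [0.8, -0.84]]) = [1.83, 0.83]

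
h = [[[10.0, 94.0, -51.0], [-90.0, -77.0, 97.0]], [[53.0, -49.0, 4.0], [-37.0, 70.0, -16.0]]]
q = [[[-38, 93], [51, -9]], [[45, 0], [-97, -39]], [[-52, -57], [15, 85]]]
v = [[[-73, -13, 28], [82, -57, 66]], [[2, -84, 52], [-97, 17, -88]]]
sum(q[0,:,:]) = 97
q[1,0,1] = 0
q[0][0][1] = 93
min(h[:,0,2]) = -51.0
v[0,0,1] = -13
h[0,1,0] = -90.0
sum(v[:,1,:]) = -77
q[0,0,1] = 93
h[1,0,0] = 53.0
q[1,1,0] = -97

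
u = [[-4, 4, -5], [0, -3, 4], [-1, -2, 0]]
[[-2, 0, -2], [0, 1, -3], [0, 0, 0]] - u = [[2, -4, 3], [0, 4, -7], [1, 2, 0]]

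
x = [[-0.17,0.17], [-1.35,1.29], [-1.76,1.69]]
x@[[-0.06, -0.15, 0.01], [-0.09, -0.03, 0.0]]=[[-0.01, 0.02, -0.00], [-0.04, 0.16, -0.01], [-0.05, 0.21, -0.02]]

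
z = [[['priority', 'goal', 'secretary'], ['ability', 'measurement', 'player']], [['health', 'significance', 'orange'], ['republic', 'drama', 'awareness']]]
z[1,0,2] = 'orange'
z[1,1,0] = 'republic'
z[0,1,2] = 'player'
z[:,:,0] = [['priority', 'ability'], ['health', 'republic']]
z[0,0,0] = 'priority'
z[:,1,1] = ['measurement', 'drama']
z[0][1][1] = 'measurement'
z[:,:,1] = [['goal', 'measurement'], ['significance', 'drama']]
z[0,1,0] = 'ability'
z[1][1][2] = 'awareness'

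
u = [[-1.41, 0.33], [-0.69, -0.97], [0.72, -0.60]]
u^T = [[-1.41,  -0.69,  0.72], [0.33,  -0.97,  -0.6]]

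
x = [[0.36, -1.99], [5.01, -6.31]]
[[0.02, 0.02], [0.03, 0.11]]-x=[[-0.34, 2.01], [-4.98, 6.42]]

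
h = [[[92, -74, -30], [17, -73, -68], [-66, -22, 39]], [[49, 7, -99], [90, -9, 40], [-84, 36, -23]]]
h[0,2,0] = -66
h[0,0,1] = -74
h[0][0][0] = 92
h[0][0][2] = -30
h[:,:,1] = [[-74, -73, -22], [7, -9, 36]]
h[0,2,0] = -66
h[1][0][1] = 7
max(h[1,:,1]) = 36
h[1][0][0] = 49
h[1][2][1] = 36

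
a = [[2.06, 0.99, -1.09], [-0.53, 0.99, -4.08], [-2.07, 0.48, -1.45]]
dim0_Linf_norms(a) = [2.07, 0.99, 4.08]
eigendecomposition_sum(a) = [[(2.14+0j), 0.75+0.00j, -1.21+0.00j], [(1.17+0j), (0.41+0j), -0.66+0.00j], [(-0.86-0j), (-0.3+0j), 0.49-0.00j]] + [[(-0.04+0.23j), 0.12-0.15j, 0.06+0.37j], [-0.85-0.79j, 0.29+0.90j, -1.71-0.76j], [(-0.6-0.09j), (0.39+0.3j), (-0.97+0.18j)]] + [[(-0.04-0.23j), (0.12+0.15j), 0.06-0.37j],[-0.85+0.79j, 0.29-0.90j, (-1.71+0.76j)],[-0.60+0.09j, (0.39-0.3j), -0.97-0.18j]]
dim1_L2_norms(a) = [2.53, 4.23, 2.57]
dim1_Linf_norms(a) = [2.06, 4.08, 2.07]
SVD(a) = [[0.19, -0.81, 0.56], [0.90, -0.09, -0.44], [0.40, 0.58, 0.71]] @ diag([4.711582721470654, 2.91522689577182, 0.4893264808977647]) @ [[-0.20, 0.27, -0.94], [-0.97, -0.21, 0.14], [-0.16, 0.94, 0.3]]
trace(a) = 1.60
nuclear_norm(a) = 8.12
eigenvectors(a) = [[(-0.83+0j), (-0.09-0.15j), (-0.09+0.15j)], [-0.45+0.00j, 0.87+0.00j, (0.87-0j)], [0.33+0.00j, (0.38-0.26j), 0.38+0.26j]]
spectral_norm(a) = 4.71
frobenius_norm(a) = 5.56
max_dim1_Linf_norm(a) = 4.08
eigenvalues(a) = [(3.04+0j), (-0.72+1.3j), (-0.72-1.3j)]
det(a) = 6.72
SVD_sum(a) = [[-0.17,0.24,-0.84],  [-0.82,1.13,-3.98],  [-0.37,0.51,-1.79]] + [[2.28, 0.49, -0.33], [0.26, 0.06, -0.04], [-1.64, -0.36, 0.24]] + [[-0.04, 0.26, 0.08], [0.03, -0.20, -0.06], [-0.06, 0.32, 0.1]]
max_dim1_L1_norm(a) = 5.6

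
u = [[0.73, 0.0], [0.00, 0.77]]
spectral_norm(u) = 0.77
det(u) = 0.56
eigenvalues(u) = [0.73, 0.77]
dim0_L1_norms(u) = [0.73, 0.77]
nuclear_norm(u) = 1.50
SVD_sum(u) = [[0.0,0.0], [0.0,0.77]] + [[0.73,0.00], [0.0,0.0]]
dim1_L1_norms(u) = [0.73, 0.77]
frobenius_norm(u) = 1.06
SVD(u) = [[0.0, 1.00], [1.0, 0.0]] @ diag([0.77, 0.73]) @ [[0.00,1.00], [1.00,0.0]]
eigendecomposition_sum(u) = [[0.73, 0.0], [0.0, 0.0]] + [[0.0, 0.00], [0.00, 0.77]]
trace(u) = 1.50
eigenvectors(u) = [[1.00, 0.0], [0.00, 1.00]]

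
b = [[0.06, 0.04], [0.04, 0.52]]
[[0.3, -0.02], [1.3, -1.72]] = b @ [[3.54, 1.99],  [2.23, -3.46]]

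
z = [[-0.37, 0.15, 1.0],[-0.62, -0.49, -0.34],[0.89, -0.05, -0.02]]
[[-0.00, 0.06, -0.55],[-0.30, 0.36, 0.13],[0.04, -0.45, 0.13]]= z@ [[0.07, -0.51, 0.13],[0.56, 0.01, -0.08],[-0.06, -0.13, -0.49]]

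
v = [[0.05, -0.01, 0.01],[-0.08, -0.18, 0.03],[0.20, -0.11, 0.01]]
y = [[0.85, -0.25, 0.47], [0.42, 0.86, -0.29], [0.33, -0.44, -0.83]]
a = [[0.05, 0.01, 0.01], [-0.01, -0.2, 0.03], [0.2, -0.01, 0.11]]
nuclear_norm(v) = 0.44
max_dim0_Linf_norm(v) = 0.2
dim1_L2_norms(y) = [1.0, 1.0, 1.0]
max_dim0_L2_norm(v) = 0.22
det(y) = -1.00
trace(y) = 0.88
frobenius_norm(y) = 1.73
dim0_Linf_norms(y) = [0.85, 0.86, 0.83]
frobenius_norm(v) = 0.31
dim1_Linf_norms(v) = [0.05, 0.18, 0.2]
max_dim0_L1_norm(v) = 0.33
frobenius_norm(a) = 0.31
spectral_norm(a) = 0.23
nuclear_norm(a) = 0.45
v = a @ y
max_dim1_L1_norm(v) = 0.32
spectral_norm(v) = 0.24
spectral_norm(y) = 1.00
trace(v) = -0.12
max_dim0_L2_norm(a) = 0.21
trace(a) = -0.04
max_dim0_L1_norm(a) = 0.26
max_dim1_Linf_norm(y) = 0.86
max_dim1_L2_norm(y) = 1.0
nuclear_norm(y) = 3.00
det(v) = 0.00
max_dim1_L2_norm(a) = 0.23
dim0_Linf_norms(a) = [0.2, 0.2, 0.11]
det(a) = -0.00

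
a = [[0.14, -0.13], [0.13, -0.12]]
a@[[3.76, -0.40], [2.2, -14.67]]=[[0.24, 1.85], [0.22, 1.71]]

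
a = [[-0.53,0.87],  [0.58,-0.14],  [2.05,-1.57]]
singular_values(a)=[2.81, 0.43]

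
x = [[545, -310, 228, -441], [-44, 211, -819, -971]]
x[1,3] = -971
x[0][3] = -441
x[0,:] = [545, -310, 228, -441]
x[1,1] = 211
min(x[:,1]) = -310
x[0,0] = 545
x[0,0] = 545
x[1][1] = 211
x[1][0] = -44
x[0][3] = -441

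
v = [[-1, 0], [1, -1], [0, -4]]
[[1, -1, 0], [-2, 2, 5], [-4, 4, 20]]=v@[[-1, 1, 0], [1, -1, -5]]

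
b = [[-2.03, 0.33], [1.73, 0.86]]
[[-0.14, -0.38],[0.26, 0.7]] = b @ [[0.09, 0.24], [0.12, 0.33]]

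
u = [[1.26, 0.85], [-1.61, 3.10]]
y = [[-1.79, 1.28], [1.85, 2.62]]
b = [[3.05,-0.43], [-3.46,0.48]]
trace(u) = 4.36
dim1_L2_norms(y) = [2.2, 3.21]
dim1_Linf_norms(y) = [1.79, 2.62]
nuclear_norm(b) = 4.66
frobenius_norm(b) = 4.66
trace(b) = 3.53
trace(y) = 0.83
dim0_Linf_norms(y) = [1.85, 2.62]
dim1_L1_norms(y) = [3.07, 4.47]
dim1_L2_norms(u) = [1.52, 3.49]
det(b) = -0.02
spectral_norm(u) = 3.50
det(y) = -7.06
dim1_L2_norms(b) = [3.08, 3.49]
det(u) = 5.27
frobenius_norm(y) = 3.89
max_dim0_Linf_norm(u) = 3.1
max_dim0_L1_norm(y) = 3.9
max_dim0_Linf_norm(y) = 2.62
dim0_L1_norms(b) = [6.51, 0.91]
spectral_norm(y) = 3.21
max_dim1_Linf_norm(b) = 3.46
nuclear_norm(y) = 5.41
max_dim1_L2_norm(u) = 3.49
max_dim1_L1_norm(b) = 3.94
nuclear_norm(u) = 5.01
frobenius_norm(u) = 3.81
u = y + b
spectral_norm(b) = 4.66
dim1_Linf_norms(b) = [3.05, 3.46]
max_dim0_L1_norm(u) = 3.95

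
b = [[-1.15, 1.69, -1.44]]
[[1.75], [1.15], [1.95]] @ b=[[-2.01,  2.96,  -2.52],[-1.32,  1.94,  -1.66],[-2.24,  3.30,  -2.81]]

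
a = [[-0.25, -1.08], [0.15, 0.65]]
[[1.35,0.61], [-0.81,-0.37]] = a @ [[0.56, 0.42],[-1.38, -0.66]]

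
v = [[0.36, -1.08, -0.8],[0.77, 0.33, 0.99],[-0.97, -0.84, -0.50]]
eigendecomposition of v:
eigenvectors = [[-0.80+0.00j, (0.05-0.4j), (0.05+0.4j)], [(-0.05+0j), (-0.68+0j), -0.68-0.00j], [(0.59+0j), 0.43-0.43j, (0.43+0.43j)]]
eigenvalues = [(0.88+0j), (-0.35+1.07j), (-0.35-1.07j)]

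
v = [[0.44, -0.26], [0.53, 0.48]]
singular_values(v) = [0.74, 0.47]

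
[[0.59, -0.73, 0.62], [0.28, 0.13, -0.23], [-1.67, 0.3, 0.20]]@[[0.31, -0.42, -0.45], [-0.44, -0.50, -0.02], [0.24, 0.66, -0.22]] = [[0.65, 0.53, -0.39], [-0.03, -0.33, -0.08], [-0.6, 0.68, 0.7]]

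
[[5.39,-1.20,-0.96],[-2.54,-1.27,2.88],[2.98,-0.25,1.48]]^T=[[5.39, -2.54, 2.98], [-1.20, -1.27, -0.25], [-0.96, 2.88, 1.48]]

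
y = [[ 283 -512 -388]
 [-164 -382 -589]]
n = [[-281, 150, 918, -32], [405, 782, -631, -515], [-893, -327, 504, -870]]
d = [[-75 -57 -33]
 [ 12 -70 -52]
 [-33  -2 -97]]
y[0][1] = -512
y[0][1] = -512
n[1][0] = 405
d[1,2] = -52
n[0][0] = -281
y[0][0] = 283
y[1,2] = -589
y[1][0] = -164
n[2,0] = -893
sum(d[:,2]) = -182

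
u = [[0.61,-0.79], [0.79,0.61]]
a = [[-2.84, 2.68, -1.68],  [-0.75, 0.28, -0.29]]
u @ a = [[-1.14, 1.41, -0.8], [-2.70, 2.29, -1.5]]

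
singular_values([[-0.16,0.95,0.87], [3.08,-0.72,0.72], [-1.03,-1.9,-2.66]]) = [3.93, 2.91, 0.07]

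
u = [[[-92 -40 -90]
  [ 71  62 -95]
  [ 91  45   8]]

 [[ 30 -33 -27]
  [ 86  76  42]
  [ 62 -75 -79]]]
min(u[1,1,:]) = 42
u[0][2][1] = 45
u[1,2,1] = -75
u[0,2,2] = 8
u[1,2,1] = -75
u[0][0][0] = -92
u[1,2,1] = -75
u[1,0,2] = -27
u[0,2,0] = 91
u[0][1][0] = 71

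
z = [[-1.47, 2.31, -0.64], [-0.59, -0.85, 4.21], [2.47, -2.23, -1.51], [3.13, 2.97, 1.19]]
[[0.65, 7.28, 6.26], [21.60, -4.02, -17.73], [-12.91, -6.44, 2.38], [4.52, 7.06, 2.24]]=z @[[-1.32, -0.29, 0.36], [0.86, 2.85, 1.89], [5.12, -0.42, -3.78]]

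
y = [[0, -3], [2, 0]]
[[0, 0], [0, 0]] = y @ [[0, 0], [0, 0]]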